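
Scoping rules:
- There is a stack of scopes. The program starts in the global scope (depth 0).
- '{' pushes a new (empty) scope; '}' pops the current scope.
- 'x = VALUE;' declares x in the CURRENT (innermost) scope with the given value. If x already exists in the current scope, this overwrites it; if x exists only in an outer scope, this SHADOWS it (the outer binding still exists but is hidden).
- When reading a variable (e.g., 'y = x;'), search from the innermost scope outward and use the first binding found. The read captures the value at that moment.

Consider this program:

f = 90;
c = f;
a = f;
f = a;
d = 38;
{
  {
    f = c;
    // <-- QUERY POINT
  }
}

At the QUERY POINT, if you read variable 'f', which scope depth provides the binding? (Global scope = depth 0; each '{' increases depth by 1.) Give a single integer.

Answer: 2

Derivation:
Step 1: declare f=90 at depth 0
Step 2: declare c=(read f)=90 at depth 0
Step 3: declare a=(read f)=90 at depth 0
Step 4: declare f=(read a)=90 at depth 0
Step 5: declare d=38 at depth 0
Step 6: enter scope (depth=1)
Step 7: enter scope (depth=2)
Step 8: declare f=(read c)=90 at depth 2
Visible at query point: a=90 c=90 d=38 f=90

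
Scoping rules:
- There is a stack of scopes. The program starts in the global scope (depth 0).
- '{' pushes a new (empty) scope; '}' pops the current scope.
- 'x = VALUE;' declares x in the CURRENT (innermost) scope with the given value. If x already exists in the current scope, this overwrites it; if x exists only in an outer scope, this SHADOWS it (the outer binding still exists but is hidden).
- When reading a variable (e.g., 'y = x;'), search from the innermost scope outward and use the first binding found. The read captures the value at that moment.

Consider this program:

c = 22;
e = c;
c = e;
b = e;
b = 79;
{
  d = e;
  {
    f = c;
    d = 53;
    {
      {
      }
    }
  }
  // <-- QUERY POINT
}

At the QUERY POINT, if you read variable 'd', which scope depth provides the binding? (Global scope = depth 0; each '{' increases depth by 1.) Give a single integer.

Answer: 1

Derivation:
Step 1: declare c=22 at depth 0
Step 2: declare e=(read c)=22 at depth 0
Step 3: declare c=(read e)=22 at depth 0
Step 4: declare b=(read e)=22 at depth 0
Step 5: declare b=79 at depth 0
Step 6: enter scope (depth=1)
Step 7: declare d=(read e)=22 at depth 1
Step 8: enter scope (depth=2)
Step 9: declare f=(read c)=22 at depth 2
Step 10: declare d=53 at depth 2
Step 11: enter scope (depth=3)
Step 12: enter scope (depth=4)
Step 13: exit scope (depth=3)
Step 14: exit scope (depth=2)
Step 15: exit scope (depth=1)
Visible at query point: b=79 c=22 d=22 e=22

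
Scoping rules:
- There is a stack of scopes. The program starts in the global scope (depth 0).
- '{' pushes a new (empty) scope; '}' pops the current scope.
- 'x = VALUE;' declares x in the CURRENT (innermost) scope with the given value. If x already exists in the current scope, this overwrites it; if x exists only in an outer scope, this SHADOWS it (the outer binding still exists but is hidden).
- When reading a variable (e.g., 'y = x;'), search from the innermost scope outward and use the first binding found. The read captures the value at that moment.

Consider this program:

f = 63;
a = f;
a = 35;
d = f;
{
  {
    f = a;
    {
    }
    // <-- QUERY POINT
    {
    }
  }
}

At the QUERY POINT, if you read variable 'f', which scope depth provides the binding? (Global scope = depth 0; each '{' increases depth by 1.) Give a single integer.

Answer: 2

Derivation:
Step 1: declare f=63 at depth 0
Step 2: declare a=(read f)=63 at depth 0
Step 3: declare a=35 at depth 0
Step 4: declare d=(read f)=63 at depth 0
Step 5: enter scope (depth=1)
Step 6: enter scope (depth=2)
Step 7: declare f=(read a)=35 at depth 2
Step 8: enter scope (depth=3)
Step 9: exit scope (depth=2)
Visible at query point: a=35 d=63 f=35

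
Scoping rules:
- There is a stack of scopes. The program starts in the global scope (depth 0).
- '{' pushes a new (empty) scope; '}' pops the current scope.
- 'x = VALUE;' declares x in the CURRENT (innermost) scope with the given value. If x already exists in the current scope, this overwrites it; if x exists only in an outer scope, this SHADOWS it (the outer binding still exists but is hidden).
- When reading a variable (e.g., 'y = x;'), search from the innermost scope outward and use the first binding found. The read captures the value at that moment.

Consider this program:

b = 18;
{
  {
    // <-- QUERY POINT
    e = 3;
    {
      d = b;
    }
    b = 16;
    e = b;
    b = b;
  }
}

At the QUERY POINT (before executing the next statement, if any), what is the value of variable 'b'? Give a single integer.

Step 1: declare b=18 at depth 0
Step 2: enter scope (depth=1)
Step 3: enter scope (depth=2)
Visible at query point: b=18

Answer: 18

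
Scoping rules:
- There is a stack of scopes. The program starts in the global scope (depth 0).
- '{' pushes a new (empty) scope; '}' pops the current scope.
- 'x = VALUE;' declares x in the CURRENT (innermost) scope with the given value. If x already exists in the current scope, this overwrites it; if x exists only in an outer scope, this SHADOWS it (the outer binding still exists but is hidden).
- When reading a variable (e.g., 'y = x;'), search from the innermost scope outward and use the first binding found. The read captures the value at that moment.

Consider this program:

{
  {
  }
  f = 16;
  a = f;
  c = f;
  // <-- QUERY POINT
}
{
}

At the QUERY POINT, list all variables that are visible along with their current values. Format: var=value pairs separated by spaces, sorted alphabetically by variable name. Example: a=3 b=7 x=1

Answer: a=16 c=16 f=16

Derivation:
Step 1: enter scope (depth=1)
Step 2: enter scope (depth=2)
Step 3: exit scope (depth=1)
Step 4: declare f=16 at depth 1
Step 5: declare a=(read f)=16 at depth 1
Step 6: declare c=(read f)=16 at depth 1
Visible at query point: a=16 c=16 f=16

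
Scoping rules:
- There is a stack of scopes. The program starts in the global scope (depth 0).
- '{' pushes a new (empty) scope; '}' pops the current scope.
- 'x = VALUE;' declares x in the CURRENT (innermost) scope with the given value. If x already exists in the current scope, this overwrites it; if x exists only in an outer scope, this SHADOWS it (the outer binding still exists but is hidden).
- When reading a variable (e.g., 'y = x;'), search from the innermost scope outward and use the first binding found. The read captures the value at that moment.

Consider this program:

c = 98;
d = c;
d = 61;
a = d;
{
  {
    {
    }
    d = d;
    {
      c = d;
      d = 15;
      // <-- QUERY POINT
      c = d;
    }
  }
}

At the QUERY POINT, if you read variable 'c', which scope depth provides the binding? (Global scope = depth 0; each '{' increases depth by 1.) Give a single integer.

Step 1: declare c=98 at depth 0
Step 2: declare d=(read c)=98 at depth 0
Step 3: declare d=61 at depth 0
Step 4: declare a=(read d)=61 at depth 0
Step 5: enter scope (depth=1)
Step 6: enter scope (depth=2)
Step 7: enter scope (depth=3)
Step 8: exit scope (depth=2)
Step 9: declare d=(read d)=61 at depth 2
Step 10: enter scope (depth=3)
Step 11: declare c=(read d)=61 at depth 3
Step 12: declare d=15 at depth 3
Visible at query point: a=61 c=61 d=15

Answer: 3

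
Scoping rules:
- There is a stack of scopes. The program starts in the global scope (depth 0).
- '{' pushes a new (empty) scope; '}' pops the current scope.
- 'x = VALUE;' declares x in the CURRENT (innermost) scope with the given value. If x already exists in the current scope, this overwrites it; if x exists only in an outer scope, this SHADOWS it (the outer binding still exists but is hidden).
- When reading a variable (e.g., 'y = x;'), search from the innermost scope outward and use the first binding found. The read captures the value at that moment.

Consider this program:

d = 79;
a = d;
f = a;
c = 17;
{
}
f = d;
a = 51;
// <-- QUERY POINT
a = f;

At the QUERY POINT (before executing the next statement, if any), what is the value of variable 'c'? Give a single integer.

Answer: 17

Derivation:
Step 1: declare d=79 at depth 0
Step 2: declare a=(read d)=79 at depth 0
Step 3: declare f=(read a)=79 at depth 0
Step 4: declare c=17 at depth 0
Step 5: enter scope (depth=1)
Step 6: exit scope (depth=0)
Step 7: declare f=(read d)=79 at depth 0
Step 8: declare a=51 at depth 0
Visible at query point: a=51 c=17 d=79 f=79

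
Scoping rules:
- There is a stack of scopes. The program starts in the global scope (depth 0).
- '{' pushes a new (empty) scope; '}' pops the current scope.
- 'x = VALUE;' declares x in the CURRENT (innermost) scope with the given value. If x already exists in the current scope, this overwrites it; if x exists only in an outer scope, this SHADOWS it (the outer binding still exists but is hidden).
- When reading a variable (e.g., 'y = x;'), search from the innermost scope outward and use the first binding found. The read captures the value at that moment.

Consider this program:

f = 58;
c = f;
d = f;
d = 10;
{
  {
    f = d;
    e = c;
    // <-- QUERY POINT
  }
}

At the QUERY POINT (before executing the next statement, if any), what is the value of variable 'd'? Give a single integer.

Answer: 10

Derivation:
Step 1: declare f=58 at depth 0
Step 2: declare c=(read f)=58 at depth 0
Step 3: declare d=(read f)=58 at depth 0
Step 4: declare d=10 at depth 0
Step 5: enter scope (depth=1)
Step 6: enter scope (depth=2)
Step 7: declare f=(read d)=10 at depth 2
Step 8: declare e=(read c)=58 at depth 2
Visible at query point: c=58 d=10 e=58 f=10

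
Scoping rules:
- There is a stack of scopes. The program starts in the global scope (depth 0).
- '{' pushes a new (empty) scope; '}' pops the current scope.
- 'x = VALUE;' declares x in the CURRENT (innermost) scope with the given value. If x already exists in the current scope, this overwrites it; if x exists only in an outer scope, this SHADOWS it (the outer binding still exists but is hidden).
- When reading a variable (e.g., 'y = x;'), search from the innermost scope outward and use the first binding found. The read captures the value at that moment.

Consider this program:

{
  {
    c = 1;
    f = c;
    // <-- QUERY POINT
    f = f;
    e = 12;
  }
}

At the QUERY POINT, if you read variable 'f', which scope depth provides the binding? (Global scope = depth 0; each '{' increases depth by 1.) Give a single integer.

Answer: 2

Derivation:
Step 1: enter scope (depth=1)
Step 2: enter scope (depth=2)
Step 3: declare c=1 at depth 2
Step 4: declare f=(read c)=1 at depth 2
Visible at query point: c=1 f=1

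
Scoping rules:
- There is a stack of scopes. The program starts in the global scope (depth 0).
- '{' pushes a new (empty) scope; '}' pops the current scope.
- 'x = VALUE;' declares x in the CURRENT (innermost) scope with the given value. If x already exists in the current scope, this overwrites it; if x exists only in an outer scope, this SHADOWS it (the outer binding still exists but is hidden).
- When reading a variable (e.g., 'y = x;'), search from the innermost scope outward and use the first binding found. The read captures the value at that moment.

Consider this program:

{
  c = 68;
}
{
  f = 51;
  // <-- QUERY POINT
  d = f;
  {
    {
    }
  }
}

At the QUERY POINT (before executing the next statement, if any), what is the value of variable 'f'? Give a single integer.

Step 1: enter scope (depth=1)
Step 2: declare c=68 at depth 1
Step 3: exit scope (depth=0)
Step 4: enter scope (depth=1)
Step 5: declare f=51 at depth 1
Visible at query point: f=51

Answer: 51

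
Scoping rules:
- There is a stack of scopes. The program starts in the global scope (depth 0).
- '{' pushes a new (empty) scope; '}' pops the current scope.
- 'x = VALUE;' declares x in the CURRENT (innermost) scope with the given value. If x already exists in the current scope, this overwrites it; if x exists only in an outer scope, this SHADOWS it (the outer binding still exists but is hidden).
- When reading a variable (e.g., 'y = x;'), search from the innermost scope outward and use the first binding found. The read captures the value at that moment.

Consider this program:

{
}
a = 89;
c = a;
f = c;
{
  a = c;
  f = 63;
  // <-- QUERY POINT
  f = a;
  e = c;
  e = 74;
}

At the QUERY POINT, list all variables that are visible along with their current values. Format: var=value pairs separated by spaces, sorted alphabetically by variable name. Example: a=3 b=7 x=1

Step 1: enter scope (depth=1)
Step 2: exit scope (depth=0)
Step 3: declare a=89 at depth 0
Step 4: declare c=(read a)=89 at depth 0
Step 5: declare f=(read c)=89 at depth 0
Step 6: enter scope (depth=1)
Step 7: declare a=(read c)=89 at depth 1
Step 8: declare f=63 at depth 1
Visible at query point: a=89 c=89 f=63

Answer: a=89 c=89 f=63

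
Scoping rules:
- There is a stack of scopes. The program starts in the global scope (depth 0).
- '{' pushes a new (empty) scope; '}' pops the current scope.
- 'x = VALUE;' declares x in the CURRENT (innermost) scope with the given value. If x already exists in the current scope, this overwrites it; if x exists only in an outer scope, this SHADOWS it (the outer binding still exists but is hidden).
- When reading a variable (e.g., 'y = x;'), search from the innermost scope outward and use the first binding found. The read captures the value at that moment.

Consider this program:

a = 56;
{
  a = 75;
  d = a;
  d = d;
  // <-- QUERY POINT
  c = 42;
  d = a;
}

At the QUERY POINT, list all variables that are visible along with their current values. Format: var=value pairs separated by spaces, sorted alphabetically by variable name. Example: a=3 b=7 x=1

Step 1: declare a=56 at depth 0
Step 2: enter scope (depth=1)
Step 3: declare a=75 at depth 1
Step 4: declare d=(read a)=75 at depth 1
Step 5: declare d=(read d)=75 at depth 1
Visible at query point: a=75 d=75

Answer: a=75 d=75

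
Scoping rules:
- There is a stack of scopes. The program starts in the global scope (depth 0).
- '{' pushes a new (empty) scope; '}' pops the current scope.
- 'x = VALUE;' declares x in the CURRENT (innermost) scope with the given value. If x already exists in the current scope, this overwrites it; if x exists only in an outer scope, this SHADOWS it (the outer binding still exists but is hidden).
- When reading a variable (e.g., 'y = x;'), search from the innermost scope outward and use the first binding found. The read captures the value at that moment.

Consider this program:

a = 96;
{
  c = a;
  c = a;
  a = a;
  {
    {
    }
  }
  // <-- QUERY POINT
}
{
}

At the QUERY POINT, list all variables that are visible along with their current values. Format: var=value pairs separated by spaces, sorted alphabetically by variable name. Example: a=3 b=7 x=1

Answer: a=96 c=96

Derivation:
Step 1: declare a=96 at depth 0
Step 2: enter scope (depth=1)
Step 3: declare c=(read a)=96 at depth 1
Step 4: declare c=(read a)=96 at depth 1
Step 5: declare a=(read a)=96 at depth 1
Step 6: enter scope (depth=2)
Step 7: enter scope (depth=3)
Step 8: exit scope (depth=2)
Step 9: exit scope (depth=1)
Visible at query point: a=96 c=96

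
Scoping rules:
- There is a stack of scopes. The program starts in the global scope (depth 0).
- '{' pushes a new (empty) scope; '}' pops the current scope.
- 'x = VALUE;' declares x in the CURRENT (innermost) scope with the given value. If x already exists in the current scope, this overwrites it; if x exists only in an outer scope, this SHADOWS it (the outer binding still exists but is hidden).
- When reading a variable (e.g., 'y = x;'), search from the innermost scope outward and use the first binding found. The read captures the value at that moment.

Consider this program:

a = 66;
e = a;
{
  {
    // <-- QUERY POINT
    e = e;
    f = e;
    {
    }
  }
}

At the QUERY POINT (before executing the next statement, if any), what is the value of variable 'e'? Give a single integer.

Answer: 66

Derivation:
Step 1: declare a=66 at depth 0
Step 2: declare e=(read a)=66 at depth 0
Step 3: enter scope (depth=1)
Step 4: enter scope (depth=2)
Visible at query point: a=66 e=66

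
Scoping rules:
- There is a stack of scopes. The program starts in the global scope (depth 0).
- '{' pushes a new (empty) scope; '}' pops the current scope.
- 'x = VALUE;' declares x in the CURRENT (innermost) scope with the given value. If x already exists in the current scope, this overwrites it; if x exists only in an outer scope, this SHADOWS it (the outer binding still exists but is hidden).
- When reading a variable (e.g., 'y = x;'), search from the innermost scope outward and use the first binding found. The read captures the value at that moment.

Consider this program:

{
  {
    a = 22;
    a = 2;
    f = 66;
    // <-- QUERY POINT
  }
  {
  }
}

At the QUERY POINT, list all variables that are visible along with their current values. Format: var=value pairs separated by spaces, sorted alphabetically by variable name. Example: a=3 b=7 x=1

Step 1: enter scope (depth=1)
Step 2: enter scope (depth=2)
Step 3: declare a=22 at depth 2
Step 4: declare a=2 at depth 2
Step 5: declare f=66 at depth 2
Visible at query point: a=2 f=66

Answer: a=2 f=66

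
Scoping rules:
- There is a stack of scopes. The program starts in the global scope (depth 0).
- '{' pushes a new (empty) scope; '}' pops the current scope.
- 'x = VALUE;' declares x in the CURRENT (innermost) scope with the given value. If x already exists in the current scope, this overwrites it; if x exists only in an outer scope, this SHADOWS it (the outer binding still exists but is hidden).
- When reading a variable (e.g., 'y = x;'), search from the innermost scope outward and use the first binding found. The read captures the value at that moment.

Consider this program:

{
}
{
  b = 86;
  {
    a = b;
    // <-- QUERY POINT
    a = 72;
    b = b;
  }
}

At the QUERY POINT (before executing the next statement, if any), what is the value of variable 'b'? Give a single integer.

Answer: 86

Derivation:
Step 1: enter scope (depth=1)
Step 2: exit scope (depth=0)
Step 3: enter scope (depth=1)
Step 4: declare b=86 at depth 1
Step 5: enter scope (depth=2)
Step 6: declare a=(read b)=86 at depth 2
Visible at query point: a=86 b=86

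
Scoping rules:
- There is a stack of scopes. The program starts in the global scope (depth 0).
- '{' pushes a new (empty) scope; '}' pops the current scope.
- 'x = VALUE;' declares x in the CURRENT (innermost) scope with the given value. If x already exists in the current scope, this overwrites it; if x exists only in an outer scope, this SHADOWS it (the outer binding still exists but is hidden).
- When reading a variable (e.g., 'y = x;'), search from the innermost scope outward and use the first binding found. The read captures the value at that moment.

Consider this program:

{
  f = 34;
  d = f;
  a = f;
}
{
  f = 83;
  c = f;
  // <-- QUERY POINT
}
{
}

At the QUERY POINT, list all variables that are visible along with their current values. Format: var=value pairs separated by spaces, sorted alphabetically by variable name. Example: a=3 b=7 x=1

Answer: c=83 f=83

Derivation:
Step 1: enter scope (depth=1)
Step 2: declare f=34 at depth 1
Step 3: declare d=(read f)=34 at depth 1
Step 4: declare a=(read f)=34 at depth 1
Step 5: exit scope (depth=0)
Step 6: enter scope (depth=1)
Step 7: declare f=83 at depth 1
Step 8: declare c=(read f)=83 at depth 1
Visible at query point: c=83 f=83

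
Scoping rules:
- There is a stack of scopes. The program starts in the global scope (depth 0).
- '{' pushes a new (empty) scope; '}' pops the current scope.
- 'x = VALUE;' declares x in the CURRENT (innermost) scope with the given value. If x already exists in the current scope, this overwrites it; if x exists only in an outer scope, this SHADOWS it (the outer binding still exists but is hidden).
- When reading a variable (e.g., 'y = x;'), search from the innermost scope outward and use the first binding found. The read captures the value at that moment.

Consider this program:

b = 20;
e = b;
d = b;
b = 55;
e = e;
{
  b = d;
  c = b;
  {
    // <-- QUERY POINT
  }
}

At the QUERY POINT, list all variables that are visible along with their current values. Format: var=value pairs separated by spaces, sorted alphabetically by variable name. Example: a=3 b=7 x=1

Answer: b=20 c=20 d=20 e=20

Derivation:
Step 1: declare b=20 at depth 0
Step 2: declare e=(read b)=20 at depth 0
Step 3: declare d=(read b)=20 at depth 0
Step 4: declare b=55 at depth 0
Step 5: declare e=(read e)=20 at depth 0
Step 6: enter scope (depth=1)
Step 7: declare b=(read d)=20 at depth 1
Step 8: declare c=(read b)=20 at depth 1
Step 9: enter scope (depth=2)
Visible at query point: b=20 c=20 d=20 e=20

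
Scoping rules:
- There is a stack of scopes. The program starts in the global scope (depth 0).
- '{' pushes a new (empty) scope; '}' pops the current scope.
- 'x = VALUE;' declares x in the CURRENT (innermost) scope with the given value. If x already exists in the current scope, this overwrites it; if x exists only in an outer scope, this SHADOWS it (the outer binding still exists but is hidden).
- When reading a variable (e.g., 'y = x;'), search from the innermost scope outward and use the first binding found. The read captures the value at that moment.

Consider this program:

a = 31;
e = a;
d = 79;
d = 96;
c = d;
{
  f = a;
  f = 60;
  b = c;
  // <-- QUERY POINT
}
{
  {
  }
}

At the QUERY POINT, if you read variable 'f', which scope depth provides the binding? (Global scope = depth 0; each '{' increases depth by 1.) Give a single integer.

Answer: 1

Derivation:
Step 1: declare a=31 at depth 0
Step 2: declare e=(read a)=31 at depth 0
Step 3: declare d=79 at depth 0
Step 4: declare d=96 at depth 0
Step 5: declare c=(read d)=96 at depth 0
Step 6: enter scope (depth=1)
Step 7: declare f=(read a)=31 at depth 1
Step 8: declare f=60 at depth 1
Step 9: declare b=(read c)=96 at depth 1
Visible at query point: a=31 b=96 c=96 d=96 e=31 f=60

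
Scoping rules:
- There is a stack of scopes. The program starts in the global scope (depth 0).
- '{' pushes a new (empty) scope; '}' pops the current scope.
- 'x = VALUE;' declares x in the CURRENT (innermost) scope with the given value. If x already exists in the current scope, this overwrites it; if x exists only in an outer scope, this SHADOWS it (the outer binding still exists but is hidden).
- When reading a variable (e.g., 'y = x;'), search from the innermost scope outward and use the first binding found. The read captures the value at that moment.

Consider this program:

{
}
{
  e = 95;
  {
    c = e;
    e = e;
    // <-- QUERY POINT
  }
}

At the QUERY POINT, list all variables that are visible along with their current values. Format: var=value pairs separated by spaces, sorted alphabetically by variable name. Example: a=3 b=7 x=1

Step 1: enter scope (depth=1)
Step 2: exit scope (depth=0)
Step 3: enter scope (depth=1)
Step 4: declare e=95 at depth 1
Step 5: enter scope (depth=2)
Step 6: declare c=(read e)=95 at depth 2
Step 7: declare e=(read e)=95 at depth 2
Visible at query point: c=95 e=95

Answer: c=95 e=95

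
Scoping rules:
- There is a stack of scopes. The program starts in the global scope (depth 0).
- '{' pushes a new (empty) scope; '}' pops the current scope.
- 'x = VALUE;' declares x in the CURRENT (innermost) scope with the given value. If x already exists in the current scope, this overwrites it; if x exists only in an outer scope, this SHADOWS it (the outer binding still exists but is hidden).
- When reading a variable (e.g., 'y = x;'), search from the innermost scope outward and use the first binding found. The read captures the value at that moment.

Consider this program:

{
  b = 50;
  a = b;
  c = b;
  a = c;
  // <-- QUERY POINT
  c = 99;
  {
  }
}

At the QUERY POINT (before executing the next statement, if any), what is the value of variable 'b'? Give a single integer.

Step 1: enter scope (depth=1)
Step 2: declare b=50 at depth 1
Step 3: declare a=(read b)=50 at depth 1
Step 4: declare c=(read b)=50 at depth 1
Step 5: declare a=(read c)=50 at depth 1
Visible at query point: a=50 b=50 c=50

Answer: 50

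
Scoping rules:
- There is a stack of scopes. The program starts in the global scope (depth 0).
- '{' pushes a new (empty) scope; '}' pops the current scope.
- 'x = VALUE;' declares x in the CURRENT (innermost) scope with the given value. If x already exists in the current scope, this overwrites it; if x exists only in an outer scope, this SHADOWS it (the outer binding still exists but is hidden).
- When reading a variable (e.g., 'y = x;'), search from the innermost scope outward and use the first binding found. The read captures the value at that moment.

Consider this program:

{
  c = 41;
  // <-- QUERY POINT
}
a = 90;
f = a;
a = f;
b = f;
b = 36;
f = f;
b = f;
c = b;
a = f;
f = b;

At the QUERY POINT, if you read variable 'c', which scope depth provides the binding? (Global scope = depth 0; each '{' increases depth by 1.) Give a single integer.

Answer: 1

Derivation:
Step 1: enter scope (depth=1)
Step 2: declare c=41 at depth 1
Visible at query point: c=41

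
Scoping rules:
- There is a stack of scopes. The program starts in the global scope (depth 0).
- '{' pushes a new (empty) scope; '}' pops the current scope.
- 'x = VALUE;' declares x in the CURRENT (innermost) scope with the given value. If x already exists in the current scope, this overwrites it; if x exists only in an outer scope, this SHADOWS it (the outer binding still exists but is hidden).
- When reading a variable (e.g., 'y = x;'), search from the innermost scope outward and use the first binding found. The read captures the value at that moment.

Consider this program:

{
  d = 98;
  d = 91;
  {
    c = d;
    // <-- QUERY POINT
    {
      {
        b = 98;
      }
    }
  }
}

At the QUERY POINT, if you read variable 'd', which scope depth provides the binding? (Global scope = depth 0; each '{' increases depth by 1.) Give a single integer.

Step 1: enter scope (depth=1)
Step 2: declare d=98 at depth 1
Step 3: declare d=91 at depth 1
Step 4: enter scope (depth=2)
Step 5: declare c=(read d)=91 at depth 2
Visible at query point: c=91 d=91

Answer: 1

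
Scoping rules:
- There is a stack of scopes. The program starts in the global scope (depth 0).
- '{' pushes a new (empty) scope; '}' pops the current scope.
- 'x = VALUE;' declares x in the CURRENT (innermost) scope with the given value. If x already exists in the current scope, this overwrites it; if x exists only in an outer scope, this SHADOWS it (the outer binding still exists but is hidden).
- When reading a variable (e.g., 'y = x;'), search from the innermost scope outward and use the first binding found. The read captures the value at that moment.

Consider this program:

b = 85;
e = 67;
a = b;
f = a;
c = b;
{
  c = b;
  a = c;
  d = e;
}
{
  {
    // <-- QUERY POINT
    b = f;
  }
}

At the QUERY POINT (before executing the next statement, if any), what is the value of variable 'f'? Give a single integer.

Step 1: declare b=85 at depth 0
Step 2: declare e=67 at depth 0
Step 3: declare a=(read b)=85 at depth 0
Step 4: declare f=(read a)=85 at depth 0
Step 5: declare c=(read b)=85 at depth 0
Step 6: enter scope (depth=1)
Step 7: declare c=(read b)=85 at depth 1
Step 8: declare a=(read c)=85 at depth 1
Step 9: declare d=(read e)=67 at depth 1
Step 10: exit scope (depth=0)
Step 11: enter scope (depth=1)
Step 12: enter scope (depth=2)
Visible at query point: a=85 b=85 c=85 e=67 f=85

Answer: 85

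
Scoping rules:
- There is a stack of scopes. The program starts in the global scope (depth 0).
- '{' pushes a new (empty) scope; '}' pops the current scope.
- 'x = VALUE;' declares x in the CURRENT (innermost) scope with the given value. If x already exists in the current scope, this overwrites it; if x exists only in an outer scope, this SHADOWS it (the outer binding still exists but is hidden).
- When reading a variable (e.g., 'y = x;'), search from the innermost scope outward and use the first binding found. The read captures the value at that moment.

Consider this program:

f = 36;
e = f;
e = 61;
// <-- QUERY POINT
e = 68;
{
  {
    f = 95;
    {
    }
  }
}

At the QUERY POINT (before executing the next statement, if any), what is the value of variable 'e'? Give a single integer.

Step 1: declare f=36 at depth 0
Step 2: declare e=(read f)=36 at depth 0
Step 3: declare e=61 at depth 0
Visible at query point: e=61 f=36

Answer: 61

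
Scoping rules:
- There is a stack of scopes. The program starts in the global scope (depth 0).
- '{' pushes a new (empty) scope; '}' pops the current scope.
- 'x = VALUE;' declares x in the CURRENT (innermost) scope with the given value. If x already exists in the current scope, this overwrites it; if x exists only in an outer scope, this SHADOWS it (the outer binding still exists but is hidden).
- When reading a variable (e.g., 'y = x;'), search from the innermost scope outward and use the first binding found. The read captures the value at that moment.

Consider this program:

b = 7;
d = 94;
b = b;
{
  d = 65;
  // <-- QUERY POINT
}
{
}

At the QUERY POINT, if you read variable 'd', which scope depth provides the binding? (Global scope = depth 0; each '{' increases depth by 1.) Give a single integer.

Answer: 1

Derivation:
Step 1: declare b=7 at depth 0
Step 2: declare d=94 at depth 0
Step 3: declare b=(read b)=7 at depth 0
Step 4: enter scope (depth=1)
Step 5: declare d=65 at depth 1
Visible at query point: b=7 d=65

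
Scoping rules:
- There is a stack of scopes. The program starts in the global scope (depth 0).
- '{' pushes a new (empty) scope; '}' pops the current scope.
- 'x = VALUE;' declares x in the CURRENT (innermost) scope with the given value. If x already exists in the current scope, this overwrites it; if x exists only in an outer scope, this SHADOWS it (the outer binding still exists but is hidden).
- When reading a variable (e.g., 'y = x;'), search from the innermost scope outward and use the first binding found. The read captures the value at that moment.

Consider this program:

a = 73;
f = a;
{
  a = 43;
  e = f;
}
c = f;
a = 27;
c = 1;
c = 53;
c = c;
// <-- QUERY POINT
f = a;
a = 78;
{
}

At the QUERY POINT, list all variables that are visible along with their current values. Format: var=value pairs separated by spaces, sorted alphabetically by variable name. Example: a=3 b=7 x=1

Step 1: declare a=73 at depth 0
Step 2: declare f=(read a)=73 at depth 0
Step 3: enter scope (depth=1)
Step 4: declare a=43 at depth 1
Step 5: declare e=(read f)=73 at depth 1
Step 6: exit scope (depth=0)
Step 7: declare c=(read f)=73 at depth 0
Step 8: declare a=27 at depth 0
Step 9: declare c=1 at depth 0
Step 10: declare c=53 at depth 0
Step 11: declare c=(read c)=53 at depth 0
Visible at query point: a=27 c=53 f=73

Answer: a=27 c=53 f=73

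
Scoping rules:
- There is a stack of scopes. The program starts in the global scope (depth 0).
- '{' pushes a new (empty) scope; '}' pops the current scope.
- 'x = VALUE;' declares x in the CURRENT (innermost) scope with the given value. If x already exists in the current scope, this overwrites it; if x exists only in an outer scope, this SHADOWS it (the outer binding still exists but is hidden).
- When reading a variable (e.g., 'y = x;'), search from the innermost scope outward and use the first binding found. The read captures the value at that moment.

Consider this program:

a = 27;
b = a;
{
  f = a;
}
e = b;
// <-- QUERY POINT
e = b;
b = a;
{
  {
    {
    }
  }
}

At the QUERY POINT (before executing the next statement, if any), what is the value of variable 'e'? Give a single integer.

Answer: 27

Derivation:
Step 1: declare a=27 at depth 0
Step 2: declare b=(read a)=27 at depth 0
Step 3: enter scope (depth=1)
Step 4: declare f=(read a)=27 at depth 1
Step 5: exit scope (depth=0)
Step 6: declare e=(read b)=27 at depth 0
Visible at query point: a=27 b=27 e=27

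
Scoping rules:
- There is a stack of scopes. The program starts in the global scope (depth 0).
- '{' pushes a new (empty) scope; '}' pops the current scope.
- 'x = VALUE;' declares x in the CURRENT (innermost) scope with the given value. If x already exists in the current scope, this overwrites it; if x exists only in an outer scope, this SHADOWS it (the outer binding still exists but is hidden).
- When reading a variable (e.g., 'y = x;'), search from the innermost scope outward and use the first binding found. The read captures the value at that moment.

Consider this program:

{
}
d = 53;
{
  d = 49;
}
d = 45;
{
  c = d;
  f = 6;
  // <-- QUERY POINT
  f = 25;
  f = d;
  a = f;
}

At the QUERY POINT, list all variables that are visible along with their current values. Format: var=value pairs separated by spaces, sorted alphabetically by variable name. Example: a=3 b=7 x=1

Step 1: enter scope (depth=1)
Step 2: exit scope (depth=0)
Step 3: declare d=53 at depth 0
Step 4: enter scope (depth=1)
Step 5: declare d=49 at depth 1
Step 6: exit scope (depth=0)
Step 7: declare d=45 at depth 0
Step 8: enter scope (depth=1)
Step 9: declare c=(read d)=45 at depth 1
Step 10: declare f=6 at depth 1
Visible at query point: c=45 d=45 f=6

Answer: c=45 d=45 f=6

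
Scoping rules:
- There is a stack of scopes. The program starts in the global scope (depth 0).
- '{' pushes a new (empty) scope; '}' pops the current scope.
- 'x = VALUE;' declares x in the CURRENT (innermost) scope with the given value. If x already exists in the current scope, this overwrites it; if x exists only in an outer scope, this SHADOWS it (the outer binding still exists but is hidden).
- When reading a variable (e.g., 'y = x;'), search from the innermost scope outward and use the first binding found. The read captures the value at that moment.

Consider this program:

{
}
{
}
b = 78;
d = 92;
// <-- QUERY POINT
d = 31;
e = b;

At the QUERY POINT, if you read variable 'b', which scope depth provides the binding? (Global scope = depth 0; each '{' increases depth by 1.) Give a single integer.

Step 1: enter scope (depth=1)
Step 2: exit scope (depth=0)
Step 3: enter scope (depth=1)
Step 4: exit scope (depth=0)
Step 5: declare b=78 at depth 0
Step 6: declare d=92 at depth 0
Visible at query point: b=78 d=92

Answer: 0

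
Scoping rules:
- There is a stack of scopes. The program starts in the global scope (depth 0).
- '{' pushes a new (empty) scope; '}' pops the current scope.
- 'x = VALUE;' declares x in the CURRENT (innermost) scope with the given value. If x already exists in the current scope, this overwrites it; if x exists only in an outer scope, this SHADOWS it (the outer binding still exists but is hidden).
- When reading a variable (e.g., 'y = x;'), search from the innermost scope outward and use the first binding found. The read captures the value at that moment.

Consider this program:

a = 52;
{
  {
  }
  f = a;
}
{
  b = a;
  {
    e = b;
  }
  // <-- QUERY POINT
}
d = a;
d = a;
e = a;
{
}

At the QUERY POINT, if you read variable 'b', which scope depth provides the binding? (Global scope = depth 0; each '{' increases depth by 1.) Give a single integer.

Answer: 1

Derivation:
Step 1: declare a=52 at depth 0
Step 2: enter scope (depth=1)
Step 3: enter scope (depth=2)
Step 4: exit scope (depth=1)
Step 5: declare f=(read a)=52 at depth 1
Step 6: exit scope (depth=0)
Step 7: enter scope (depth=1)
Step 8: declare b=(read a)=52 at depth 1
Step 9: enter scope (depth=2)
Step 10: declare e=(read b)=52 at depth 2
Step 11: exit scope (depth=1)
Visible at query point: a=52 b=52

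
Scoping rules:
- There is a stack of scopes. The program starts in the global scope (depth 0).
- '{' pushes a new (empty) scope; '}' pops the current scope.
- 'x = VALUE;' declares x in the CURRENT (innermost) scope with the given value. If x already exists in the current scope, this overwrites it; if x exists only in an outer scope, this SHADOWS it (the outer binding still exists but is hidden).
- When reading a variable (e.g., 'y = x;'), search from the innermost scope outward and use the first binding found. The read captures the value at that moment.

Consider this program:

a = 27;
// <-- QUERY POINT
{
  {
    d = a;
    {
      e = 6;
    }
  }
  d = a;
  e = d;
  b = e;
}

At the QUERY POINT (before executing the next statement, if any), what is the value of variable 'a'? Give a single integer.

Step 1: declare a=27 at depth 0
Visible at query point: a=27

Answer: 27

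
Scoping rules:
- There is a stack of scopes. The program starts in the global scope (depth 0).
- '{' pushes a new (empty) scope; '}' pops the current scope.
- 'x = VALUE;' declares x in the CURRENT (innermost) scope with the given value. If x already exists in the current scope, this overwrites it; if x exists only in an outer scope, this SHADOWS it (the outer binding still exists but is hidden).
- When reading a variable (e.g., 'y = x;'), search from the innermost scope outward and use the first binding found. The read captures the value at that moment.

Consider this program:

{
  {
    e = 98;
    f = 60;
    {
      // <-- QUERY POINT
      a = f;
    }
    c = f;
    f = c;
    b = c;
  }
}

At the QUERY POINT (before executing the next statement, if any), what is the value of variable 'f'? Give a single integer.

Answer: 60

Derivation:
Step 1: enter scope (depth=1)
Step 2: enter scope (depth=2)
Step 3: declare e=98 at depth 2
Step 4: declare f=60 at depth 2
Step 5: enter scope (depth=3)
Visible at query point: e=98 f=60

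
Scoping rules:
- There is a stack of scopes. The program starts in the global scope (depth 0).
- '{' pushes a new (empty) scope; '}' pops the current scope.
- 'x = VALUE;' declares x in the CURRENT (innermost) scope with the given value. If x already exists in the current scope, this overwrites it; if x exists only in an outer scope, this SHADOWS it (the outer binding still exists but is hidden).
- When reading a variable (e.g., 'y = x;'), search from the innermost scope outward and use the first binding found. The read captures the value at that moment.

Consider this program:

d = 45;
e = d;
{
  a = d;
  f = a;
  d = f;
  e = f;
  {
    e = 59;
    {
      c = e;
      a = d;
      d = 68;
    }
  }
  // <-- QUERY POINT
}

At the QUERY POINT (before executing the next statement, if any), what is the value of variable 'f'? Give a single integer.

Answer: 45

Derivation:
Step 1: declare d=45 at depth 0
Step 2: declare e=(read d)=45 at depth 0
Step 3: enter scope (depth=1)
Step 4: declare a=(read d)=45 at depth 1
Step 5: declare f=(read a)=45 at depth 1
Step 6: declare d=(read f)=45 at depth 1
Step 7: declare e=(read f)=45 at depth 1
Step 8: enter scope (depth=2)
Step 9: declare e=59 at depth 2
Step 10: enter scope (depth=3)
Step 11: declare c=(read e)=59 at depth 3
Step 12: declare a=(read d)=45 at depth 3
Step 13: declare d=68 at depth 3
Step 14: exit scope (depth=2)
Step 15: exit scope (depth=1)
Visible at query point: a=45 d=45 e=45 f=45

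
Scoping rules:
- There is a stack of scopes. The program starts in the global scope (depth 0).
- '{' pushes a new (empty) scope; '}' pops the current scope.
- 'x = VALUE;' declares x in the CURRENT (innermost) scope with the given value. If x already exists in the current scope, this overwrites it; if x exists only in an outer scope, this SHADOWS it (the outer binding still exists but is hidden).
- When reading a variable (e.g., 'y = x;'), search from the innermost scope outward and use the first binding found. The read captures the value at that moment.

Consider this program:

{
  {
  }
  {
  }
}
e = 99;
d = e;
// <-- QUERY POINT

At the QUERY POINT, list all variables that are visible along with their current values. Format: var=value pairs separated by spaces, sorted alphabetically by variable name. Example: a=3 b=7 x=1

Answer: d=99 e=99

Derivation:
Step 1: enter scope (depth=1)
Step 2: enter scope (depth=2)
Step 3: exit scope (depth=1)
Step 4: enter scope (depth=2)
Step 5: exit scope (depth=1)
Step 6: exit scope (depth=0)
Step 7: declare e=99 at depth 0
Step 8: declare d=(read e)=99 at depth 0
Visible at query point: d=99 e=99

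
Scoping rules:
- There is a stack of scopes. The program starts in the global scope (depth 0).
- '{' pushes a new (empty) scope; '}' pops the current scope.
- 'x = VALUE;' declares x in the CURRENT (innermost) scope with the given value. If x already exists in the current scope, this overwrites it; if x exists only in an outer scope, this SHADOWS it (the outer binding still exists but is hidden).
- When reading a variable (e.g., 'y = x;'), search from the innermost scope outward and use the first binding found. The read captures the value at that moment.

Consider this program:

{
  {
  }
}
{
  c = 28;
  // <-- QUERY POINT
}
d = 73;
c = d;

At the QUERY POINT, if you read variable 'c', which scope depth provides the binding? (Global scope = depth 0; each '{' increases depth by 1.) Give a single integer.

Step 1: enter scope (depth=1)
Step 2: enter scope (depth=2)
Step 3: exit scope (depth=1)
Step 4: exit scope (depth=0)
Step 5: enter scope (depth=1)
Step 6: declare c=28 at depth 1
Visible at query point: c=28

Answer: 1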